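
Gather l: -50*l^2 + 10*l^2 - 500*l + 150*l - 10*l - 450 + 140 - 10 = -40*l^2 - 360*l - 320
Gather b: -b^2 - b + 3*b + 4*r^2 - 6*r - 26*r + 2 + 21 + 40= -b^2 + 2*b + 4*r^2 - 32*r + 63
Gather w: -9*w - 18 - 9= -9*w - 27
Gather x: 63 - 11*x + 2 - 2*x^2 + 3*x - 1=-2*x^2 - 8*x + 64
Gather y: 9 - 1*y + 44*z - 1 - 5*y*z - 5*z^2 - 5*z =y*(-5*z - 1) - 5*z^2 + 39*z + 8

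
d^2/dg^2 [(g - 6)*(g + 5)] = 2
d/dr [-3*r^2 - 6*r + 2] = -6*r - 6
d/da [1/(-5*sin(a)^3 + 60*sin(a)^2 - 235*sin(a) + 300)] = (3*sin(a)^2 - 24*sin(a) + 47)*cos(a)/(5*(sin(a)^3 - 12*sin(a)^2 + 47*sin(a) - 60)^2)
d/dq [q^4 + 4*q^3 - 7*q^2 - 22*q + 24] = 4*q^3 + 12*q^2 - 14*q - 22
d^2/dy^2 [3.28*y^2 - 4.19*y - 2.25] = 6.56000000000000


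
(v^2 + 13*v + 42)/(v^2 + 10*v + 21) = (v + 6)/(v + 3)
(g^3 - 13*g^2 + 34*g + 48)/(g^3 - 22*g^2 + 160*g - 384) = (g + 1)/(g - 8)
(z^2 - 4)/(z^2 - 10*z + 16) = (z + 2)/(z - 8)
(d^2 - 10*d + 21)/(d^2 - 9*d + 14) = (d - 3)/(d - 2)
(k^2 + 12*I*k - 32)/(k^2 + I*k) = (k^2 + 12*I*k - 32)/(k*(k + I))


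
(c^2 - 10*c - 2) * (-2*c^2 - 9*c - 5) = -2*c^4 + 11*c^3 + 89*c^2 + 68*c + 10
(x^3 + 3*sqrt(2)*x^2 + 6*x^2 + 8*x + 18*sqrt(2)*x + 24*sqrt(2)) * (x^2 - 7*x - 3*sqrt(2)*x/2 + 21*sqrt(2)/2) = x^5 - x^4 + 3*sqrt(2)*x^4/2 - 43*x^3 - 3*sqrt(2)*x^3/2 - 51*sqrt(2)*x^2 - 47*x^2 - 84*sqrt(2)*x + 306*x + 504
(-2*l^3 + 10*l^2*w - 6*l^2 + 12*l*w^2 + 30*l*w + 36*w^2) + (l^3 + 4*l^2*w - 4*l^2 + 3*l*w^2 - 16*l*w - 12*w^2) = -l^3 + 14*l^2*w - 10*l^2 + 15*l*w^2 + 14*l*w + 24*w^2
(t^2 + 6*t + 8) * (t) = t^3 + 6*t^2 + 8*t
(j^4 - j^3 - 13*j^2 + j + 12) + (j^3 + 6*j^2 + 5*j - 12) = j^4 - 7*j^2 + 6*j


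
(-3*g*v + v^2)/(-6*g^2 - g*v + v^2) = v/(2*g + v)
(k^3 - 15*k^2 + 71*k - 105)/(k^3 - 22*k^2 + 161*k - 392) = (k^2 - 8*k + 15)/(k^2 - 15*k + 56)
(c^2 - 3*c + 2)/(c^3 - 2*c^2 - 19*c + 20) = (c - 2)/(c^2 - c - 20)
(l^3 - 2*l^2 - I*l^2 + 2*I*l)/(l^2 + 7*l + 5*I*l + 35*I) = l*(l^2 - l*(2 + I) + 2*I)/(l^2 + l*(7 + 5*I) + 35*I)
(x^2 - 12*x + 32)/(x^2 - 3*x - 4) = (x - 8)/(x + 1)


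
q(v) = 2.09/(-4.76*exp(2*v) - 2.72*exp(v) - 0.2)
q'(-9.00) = 0.02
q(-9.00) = -10.43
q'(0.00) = 0.43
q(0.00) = -0.27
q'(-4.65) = 1.10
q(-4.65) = -9.23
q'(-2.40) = 2.88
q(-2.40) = -4.30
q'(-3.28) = 2.53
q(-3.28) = -6.76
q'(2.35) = 0.01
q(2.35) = -0.00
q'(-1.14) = 1.59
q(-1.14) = -1.34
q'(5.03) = 0.00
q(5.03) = -0.00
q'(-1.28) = 1.78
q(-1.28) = -1.58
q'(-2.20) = 2.79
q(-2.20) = -3.73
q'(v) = 2.09*(9.52*exp(2*v) + 2.72*exp(v))/(-4.76*exp(2*v) - 2.72*exp(v) - 0.2)^2 = (19.8968*exp(v) + 5.6848)*exp(v)/(4.76*exp(2*v) + 2.72*exp(v) + 0.2)^2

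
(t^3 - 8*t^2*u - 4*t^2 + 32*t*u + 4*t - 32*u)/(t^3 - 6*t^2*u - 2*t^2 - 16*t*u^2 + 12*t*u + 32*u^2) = (t - 2)/(t + 2*u)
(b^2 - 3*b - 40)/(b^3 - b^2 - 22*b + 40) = (b - 8)/(b^2 - 6*b + 8)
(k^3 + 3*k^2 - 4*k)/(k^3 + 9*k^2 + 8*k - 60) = k*(k^2 + 3*k - 4)/(k^3 + 9*k^2 + 8*k - 60)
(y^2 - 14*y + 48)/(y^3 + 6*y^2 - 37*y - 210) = (y - 8)/(y^2 + 12*y + 35)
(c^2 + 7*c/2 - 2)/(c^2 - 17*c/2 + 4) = (c + 4)/(c - 8)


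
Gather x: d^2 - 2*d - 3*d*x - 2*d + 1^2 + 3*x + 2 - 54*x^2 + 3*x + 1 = d^2 - 4*d - 54*x^2 + x*(6 - 3*d) + 4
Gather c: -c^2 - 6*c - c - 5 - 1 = -c^2 - 7*c - 6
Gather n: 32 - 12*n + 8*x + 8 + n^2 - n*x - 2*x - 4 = n^2 + n*(-x - 12) + 6*x + 36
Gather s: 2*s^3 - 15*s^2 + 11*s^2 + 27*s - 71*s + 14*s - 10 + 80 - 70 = 2*s^3 - 4*s^2 - 30*s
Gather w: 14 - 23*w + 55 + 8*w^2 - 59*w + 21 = 8*w^2 - 82*w + 90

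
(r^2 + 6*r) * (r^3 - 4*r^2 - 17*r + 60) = r^5 + 2*r^4 - 41*r^3 - 42*r^2 + 360*r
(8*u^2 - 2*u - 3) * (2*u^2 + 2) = 16*u^4 - 4*u^3 + 10*u^2 - 4*u - 6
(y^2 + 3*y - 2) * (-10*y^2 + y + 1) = -10*y^4 - 29*y^3 + 24*y^2 + y - 2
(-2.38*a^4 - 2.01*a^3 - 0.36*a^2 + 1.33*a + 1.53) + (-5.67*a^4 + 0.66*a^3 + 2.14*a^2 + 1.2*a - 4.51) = -8.05*a^4 - 1.35*a^3 + 1.78*a^2 + 2.53*a - 2.98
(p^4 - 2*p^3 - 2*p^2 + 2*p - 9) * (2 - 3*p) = -3*p^5 + 8*p^4 + 2*p^3 - 10*p^2 + 31*p - 18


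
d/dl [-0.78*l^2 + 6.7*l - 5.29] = 6.7 - 1.56*l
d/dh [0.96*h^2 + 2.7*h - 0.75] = 1.92*h + 2.7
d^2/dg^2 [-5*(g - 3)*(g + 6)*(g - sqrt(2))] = -30*g - 30 + 10*sqrt(2)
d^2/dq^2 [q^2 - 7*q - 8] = 2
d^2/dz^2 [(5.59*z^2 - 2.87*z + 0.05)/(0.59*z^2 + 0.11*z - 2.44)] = (-2.723676*z^3 + 48.388614*z^2 - 24.770442*z + 65.165802)/(0.205379*z^6 + 0.114873*z^5 - 2.526675*z^4 - 0.948805*z^3 + 10.4493*z^2 + 1.964688*z - 14.526784)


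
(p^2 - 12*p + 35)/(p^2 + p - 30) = (p - 7)/(p + 6)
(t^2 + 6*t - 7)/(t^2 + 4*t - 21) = (t - 1)/(t - 3)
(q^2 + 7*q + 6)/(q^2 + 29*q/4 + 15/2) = 4*(q + 1)/(4*q + 5)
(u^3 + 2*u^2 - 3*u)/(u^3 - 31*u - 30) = u*(-u^2 - 2*u + 3)/(-u^3 + 31*u + 30)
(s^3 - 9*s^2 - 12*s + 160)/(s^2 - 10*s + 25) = (s^2 - 4*s - 32)/(s - 5)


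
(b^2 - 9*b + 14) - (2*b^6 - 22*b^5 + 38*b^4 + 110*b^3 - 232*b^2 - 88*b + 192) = -2*b^6 + 22*b^5 - 38*b^4 - 110*b^3 + 233*b^2 + 79*b - 178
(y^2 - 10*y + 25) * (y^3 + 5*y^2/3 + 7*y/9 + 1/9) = y^5 - 25*y^4/3 + 82*y^3/9 + 34*y^2 + 55*y/3 + 25/9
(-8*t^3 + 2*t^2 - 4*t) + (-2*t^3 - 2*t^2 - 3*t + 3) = -10*t^3 - 7*t + 3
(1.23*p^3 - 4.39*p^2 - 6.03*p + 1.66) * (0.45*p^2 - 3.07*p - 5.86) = 0.5535*p^5 - 5.7516*p^4 + 3.556*p^3 + 44.9845*p^2 + 30.2396*p - 9.7276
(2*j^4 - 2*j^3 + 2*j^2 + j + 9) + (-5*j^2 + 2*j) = 2*j^4 - 2*j^3 - 3*j^2 + 3*j + 9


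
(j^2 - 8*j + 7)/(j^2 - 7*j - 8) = (-j^2 + 8*j - 7)/(-j^2 + 7*j + 8)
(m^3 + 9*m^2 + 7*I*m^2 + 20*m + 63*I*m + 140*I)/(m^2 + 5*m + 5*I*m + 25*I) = (m^2 + m*(4 + 7*I) + 28*I)/(m + 5*I)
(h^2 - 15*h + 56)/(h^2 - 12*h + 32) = (h - 7)/(h - 4)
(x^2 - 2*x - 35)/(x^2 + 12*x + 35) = (x - 7)/(x + 7)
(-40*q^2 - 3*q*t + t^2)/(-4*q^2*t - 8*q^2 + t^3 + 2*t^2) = (40*q^2 + 3*q*t - t^2)/(4*q^2*t + 8*q^2 - t^3 - 2*t^2)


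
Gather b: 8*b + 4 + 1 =8*b + 5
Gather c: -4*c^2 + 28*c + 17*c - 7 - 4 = -4*c^2 + 45*c - 11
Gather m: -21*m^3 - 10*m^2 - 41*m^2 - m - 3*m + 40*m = -21*m^3 - 51*m^2 + 36*m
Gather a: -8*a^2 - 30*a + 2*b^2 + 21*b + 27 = -8*a^2 - 30*a + 2*b^2 + 21*b + 27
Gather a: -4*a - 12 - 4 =-4*a - 16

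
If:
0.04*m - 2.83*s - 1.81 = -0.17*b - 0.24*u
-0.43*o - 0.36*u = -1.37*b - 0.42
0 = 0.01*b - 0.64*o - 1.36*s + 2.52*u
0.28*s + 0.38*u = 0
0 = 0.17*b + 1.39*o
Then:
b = -0.29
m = 45.89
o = 0.04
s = -0.01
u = 0.01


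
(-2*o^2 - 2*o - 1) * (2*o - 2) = -4*o^3 + 2*o + 2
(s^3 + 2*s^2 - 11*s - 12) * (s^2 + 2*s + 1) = s^5 + 4*s^4 - 6*s^3 - 32*s^2 - 35*s - 12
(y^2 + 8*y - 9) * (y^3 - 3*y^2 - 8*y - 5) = y^5 + 5*y^4 - 41*y^3 - 42*y^2 + 32*y + 45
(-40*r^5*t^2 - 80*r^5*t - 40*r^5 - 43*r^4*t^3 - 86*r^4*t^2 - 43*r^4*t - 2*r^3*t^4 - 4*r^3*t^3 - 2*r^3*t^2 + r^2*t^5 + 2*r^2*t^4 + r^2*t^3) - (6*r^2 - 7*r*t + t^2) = -40*r^5*t^2 - 80*r^5*t - 40*r^5 - 43*r^4*t^3 - 86*r^4*t^2 - 43*r^4*t - 2*r^3*t^4 - 4*r^3*t^3 - 2*r^3*t^2 + r^2*t^5 + 2*r^2*t^4 + r^2*t^3 - 6*r^2 + 7*r*t - t^2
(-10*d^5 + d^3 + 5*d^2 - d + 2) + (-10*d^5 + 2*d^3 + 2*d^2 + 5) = -20*d^5 + 3*d^3 + 7*d^2 - d + 7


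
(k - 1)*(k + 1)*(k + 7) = k^3 + 7*k^2 - k - 7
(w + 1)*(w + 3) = w^2 + 4*w + 3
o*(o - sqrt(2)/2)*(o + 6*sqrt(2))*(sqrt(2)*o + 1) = sqrt(2)*o^4 + 12*o^3 - sqrt(2)*o^2/2 - 6*o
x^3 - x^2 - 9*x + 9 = (x - 3)*(x - 1)*(x + 3)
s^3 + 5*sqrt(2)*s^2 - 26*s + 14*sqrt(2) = (s - sqrt(2))^2*(s + 7*sqrt(2))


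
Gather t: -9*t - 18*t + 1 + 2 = 3 - 27*t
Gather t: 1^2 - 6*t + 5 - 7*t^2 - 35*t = -7*t^2 - 41*t + 6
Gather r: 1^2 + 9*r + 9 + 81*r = 90*r + 10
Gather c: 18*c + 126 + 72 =18*c + 198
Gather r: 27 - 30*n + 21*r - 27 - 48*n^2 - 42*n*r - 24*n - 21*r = -48*n^2 - 42*n*r - 54*n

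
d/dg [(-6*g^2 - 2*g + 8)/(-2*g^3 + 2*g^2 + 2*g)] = (-3*g^4 - 2*g^3 + 10*g^2 - 8*g - 4)/(g^2*(g^4 - 2*g^3 - g^2 + 2*g + 1))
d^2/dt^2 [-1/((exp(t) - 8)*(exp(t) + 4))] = 4*(-exp(3*t) + 3*exp(2*t) - 36*exp(t) + 32)*exp(t)/(exp(6*t) - 12*exp(5*t) - 48*exp(4*t) + 704*exp(3*t) + 1536*exp(2*t) - 12288*exp(t) - 32768)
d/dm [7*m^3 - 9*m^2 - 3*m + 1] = 21*m^2 - 18*m - 3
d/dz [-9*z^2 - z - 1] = -18*z - 1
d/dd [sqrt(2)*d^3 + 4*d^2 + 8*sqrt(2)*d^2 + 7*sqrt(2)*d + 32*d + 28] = 3*sqrt(2)*d^2 + 8*d + 16*sqrt(2)*d + 7*sqrt(2) + 32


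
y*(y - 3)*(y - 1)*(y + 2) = y^4 - 2*y^3 - 5*y^2 + 6*y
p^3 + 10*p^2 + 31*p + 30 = (p + 2)*(p + 3)*(p + 5)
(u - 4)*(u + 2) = u^2 - 2*u - 8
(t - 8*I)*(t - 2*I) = t^2 - 10*I*t - 16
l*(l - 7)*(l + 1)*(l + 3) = l^4 - 3*l^3 - 25*l^2 - 21*l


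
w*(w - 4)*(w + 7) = w^3 + 3*w^2 - 28*w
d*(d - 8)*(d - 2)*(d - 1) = d^4 - 11*d^3 + 26*d^2 - 16*d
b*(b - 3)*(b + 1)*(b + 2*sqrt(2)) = b^4 - 2*b^3 + 2*sqrt(2)*b^3 - 4*sqrt(2)*b^2 - 3*b^2 - 6*sqrt(2)*b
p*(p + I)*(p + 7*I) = p^3 + 8*I*p^2 - 7*p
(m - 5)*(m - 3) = m^2 - 8*m + 15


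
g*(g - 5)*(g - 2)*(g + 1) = g^4 - 6*g^3 + 3*g^2 + 10*g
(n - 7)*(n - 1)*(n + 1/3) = n^3 - 23*n^2/3 + 13*n/3 + 7/3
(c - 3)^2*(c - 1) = c^3 - 7*c^2 + 15*c - 9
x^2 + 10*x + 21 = (x + 3)*(x + 7)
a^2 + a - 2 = (a - 1)*(a + 2)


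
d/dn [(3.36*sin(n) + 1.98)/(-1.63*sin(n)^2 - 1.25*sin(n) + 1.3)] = (5.4768*sin(n)^2 + 6.4548*sin(n) + 6.843)*cos(n)/(2.6569*sin(n)^4 + 4.075*sin(n)^3 - 2.6755*sin(n)^2 - 3.25*sin(n) + 1.69)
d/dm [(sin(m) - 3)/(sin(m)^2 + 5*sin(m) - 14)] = (6*sin(m) + cos(m)^2)*cos(m)/(sin(m)^2 + 5*sin(m) - 14)^2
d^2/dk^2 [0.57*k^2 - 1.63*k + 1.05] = 1.14000000000000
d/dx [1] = 0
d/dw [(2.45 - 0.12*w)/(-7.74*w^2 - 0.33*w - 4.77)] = (-0.9288*w^2 + 37.926*w + 1.3809)/(59.9076*w^4 + 5.1084*w^3 + 73.9485*w^2 + 3.1482*w + 22.7529)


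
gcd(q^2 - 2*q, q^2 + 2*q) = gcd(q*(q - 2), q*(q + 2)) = q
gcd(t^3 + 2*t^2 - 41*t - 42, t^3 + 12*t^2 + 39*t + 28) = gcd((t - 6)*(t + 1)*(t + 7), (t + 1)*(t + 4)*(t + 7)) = t^2 + 8*t + 7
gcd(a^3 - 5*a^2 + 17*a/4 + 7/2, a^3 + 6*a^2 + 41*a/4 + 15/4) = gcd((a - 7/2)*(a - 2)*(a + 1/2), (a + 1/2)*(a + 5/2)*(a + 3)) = a + 1/2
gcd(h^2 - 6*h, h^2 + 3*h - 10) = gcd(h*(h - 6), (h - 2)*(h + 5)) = 1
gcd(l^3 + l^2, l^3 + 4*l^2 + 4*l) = l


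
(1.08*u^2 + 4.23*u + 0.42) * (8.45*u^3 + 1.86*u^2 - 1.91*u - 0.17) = 9.126*u^5 + 37.7523*u^4 + 9.354*u^3 - 7.4817*u^2 - 1.5213*u - 0.0714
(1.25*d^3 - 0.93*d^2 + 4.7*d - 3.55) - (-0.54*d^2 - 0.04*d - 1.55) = 1.25*d^3 - 0.39*d^2 + 4.74*d - 2.0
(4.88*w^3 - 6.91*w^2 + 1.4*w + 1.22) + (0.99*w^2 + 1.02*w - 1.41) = 4.88*w^3 - 5.92*w^2 + 2.42*w - 0.19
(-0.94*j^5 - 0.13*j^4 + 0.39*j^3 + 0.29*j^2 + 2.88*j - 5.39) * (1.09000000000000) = -1.0246*j^5 - 0.1417*j^4 + 0.4251*j^3 + 0.3161*j^2 + 3.1392*j - 5.8751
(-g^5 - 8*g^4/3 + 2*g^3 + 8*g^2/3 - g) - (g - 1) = -g^5 - 8*g^4/3 + 2*g^3 + 8*g^2/3 - 2*g + 1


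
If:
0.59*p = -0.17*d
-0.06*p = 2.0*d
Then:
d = 0.00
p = 0.00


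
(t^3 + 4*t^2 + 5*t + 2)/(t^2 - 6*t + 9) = (t^3 + 4*t^2 + 5*t + 2)/(t^2 - 6*t + 9)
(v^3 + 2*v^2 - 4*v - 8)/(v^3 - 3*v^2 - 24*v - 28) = (v - 2)/(v - 7)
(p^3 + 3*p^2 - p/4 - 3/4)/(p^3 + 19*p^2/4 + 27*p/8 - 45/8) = 2*(4*p^2 - 1)/(8*p^2 + 14*p - 15)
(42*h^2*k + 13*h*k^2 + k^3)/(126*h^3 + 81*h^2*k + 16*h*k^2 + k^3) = k/(3*h + k)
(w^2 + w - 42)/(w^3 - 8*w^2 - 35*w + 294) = (w^2 + w - 42)/(w^3 - 8*w^2 - 35*w + 294)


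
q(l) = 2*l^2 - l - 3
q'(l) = 4*l - 1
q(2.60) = 7.92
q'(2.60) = 9.40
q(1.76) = 1.44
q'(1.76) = 6.04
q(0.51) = -2.99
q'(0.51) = 1.04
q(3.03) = 12.33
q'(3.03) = 11.12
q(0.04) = -3.04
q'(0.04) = -0.84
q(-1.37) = 2.12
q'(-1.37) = -6.48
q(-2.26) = 9.48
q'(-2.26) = -10.04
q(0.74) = -2.64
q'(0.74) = 1.96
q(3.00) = 12.00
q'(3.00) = 11.00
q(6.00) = 63.00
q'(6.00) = 23.00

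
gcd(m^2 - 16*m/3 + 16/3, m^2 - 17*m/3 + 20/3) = m - 4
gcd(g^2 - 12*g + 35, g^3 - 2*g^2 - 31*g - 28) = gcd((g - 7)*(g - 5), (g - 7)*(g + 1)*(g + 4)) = g - 7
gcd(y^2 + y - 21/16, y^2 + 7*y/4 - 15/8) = y - 3/4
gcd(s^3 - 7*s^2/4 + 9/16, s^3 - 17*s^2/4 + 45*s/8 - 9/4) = s^2 - 9*s/4 + 9/8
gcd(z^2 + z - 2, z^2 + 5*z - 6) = z - 1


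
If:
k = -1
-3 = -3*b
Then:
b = 1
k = -1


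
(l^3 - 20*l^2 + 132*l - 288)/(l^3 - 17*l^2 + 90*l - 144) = (l - 6)/(l - 3)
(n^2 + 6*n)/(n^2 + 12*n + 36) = n/(n + 6)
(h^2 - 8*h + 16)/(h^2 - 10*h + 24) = (h - 4)/(h - 6)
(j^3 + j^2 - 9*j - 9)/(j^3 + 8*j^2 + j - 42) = (j^2 - 2*j - 3)/(j^2 + 5*j - 14)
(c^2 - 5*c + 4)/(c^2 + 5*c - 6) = (c - 4)/(c + 6)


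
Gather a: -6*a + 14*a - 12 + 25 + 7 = 8*a + 20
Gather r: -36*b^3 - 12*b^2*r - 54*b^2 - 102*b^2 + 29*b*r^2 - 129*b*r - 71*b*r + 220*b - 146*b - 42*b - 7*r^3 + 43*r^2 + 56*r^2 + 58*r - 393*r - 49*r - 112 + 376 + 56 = -36*b^3 - 156*b^2 + 32*b - 7*r^3 + r^2*(29*b + 99) + r*(-12*b^2 - 200*b - 384) + 320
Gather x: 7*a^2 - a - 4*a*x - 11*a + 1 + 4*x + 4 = 7*a^2 - 12*a + x*(4 - 4*a) + 5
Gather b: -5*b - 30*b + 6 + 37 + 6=49 - 35*b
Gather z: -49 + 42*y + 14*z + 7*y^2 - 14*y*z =7*y^2 + 42*y + z*(14 - 14*y) - 49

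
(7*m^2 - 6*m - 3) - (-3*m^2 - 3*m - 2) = 10*m^2 - 3*m - 1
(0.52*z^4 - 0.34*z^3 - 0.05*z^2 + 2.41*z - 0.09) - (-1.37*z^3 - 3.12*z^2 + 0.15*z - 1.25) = 0.52*z^4 + 1.03*z^3 + 3.07*z^2 + 2.26*z + 1.16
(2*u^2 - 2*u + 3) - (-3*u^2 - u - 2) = 5*u^2 - u + 5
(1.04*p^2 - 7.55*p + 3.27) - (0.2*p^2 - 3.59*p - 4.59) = 0.84*p^2 - 3.96*p + 7.86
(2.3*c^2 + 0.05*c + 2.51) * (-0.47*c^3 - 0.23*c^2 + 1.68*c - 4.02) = -1.081*c^5 - 0.5525*c^4 + 2.6728*c^3 - 9.7393*c^2 + 4.0158*c - 10.0902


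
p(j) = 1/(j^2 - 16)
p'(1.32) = -0.01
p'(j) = -2*j/(j^2 - 16)^2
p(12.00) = 0.01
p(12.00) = 0.01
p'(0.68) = -0.01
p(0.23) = -0.06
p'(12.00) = 0.00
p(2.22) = -0.09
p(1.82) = -0.08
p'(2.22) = -0.04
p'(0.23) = -0.00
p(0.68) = -0.06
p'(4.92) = -0.15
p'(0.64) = -0.01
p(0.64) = -0.06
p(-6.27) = 0.04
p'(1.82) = -0.02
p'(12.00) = 0.00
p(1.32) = -0.07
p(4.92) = 0.12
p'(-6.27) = 0.02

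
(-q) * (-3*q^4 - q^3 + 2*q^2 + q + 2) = 3*q^5 + q^4 - 2*q^3 - q^2 - 2*q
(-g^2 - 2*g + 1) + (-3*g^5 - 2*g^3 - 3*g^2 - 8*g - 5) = -3*g^5 - 2*g^3 - 4*g^2 - 10*g - 4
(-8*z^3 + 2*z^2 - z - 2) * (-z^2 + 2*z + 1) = 8*z^5 - 18*z^4 - 3*z^3 + 2*z^2 - 5*z - 2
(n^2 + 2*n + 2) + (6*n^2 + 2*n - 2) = 7*n^2 + 4*n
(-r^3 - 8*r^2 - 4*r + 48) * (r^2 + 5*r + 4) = -r^5 - 13*r^4 - 48*r^3 - 4*r^2 + 224*r + 192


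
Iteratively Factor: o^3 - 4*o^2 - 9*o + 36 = (o - 4)*(o^2 - 9) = (o - 4)*(o - 3)*(o + 3)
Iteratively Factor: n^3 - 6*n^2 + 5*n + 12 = (n - 3)*(n^2 - 3*n - 4) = (n - 4)*(n - 3)*(n + 1)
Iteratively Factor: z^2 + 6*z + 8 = (z + 4)*(z + 2)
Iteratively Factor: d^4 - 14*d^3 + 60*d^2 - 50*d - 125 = (d - 5)*(d^3 - 9*d^2 + 15*d + 25) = (d - 5)*(d + 1)*(d^2 - 10*d + 25) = (d - 5)^2*(d + 1)*(d - 5)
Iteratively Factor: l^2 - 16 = (l - 4)*(l + 4)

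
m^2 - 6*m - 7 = (m - 7)*(m + 1)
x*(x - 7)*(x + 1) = x^3 - 6*x^2 - 7*x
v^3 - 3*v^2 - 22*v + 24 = (v - 6)*(v - 1)*(v + 4)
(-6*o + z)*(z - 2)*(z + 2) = -6*o*z^2 + 24*o + z^3 - 4*z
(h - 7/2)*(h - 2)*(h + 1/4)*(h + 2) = h^4 - 13*h^3/4 - 39*h^2/8 + 13*h + 7/2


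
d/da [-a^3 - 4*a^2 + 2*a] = -3*a^2 - 8*a + 2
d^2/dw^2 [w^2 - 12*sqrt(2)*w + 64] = 2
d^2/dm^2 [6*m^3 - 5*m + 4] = 36*m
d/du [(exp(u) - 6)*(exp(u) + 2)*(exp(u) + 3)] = (3*exp(2*u) - 2*exp(u) - 24)*exp(u)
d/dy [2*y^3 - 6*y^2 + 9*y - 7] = 6*y^2 - 12*y + 9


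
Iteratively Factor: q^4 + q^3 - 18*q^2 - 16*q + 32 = (q + 2)*(q^3 - q^2 - 16*q + 16) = (q - 1)*(q + 2)*(q^2 - 16) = (q - 1)*(q + 2)*(q + 4)*(q - 4)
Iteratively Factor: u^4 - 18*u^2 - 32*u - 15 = (u + 3)*(u^3 - 3*u^2 - 9*u - 5) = (u - 5)*(u + 3)*(u^2 + 2*u + 1) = (u - 5)*(u + 1)*(u + 3)*(u + 1)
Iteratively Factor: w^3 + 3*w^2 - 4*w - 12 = (w + 3)*(w^2 - 4) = (w + 2)*(w + 3)*(w - 2)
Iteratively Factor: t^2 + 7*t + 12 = (t + 4)*(t + 3)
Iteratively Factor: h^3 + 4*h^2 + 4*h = (h)*(h^2 + 4*h + 4) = h*(h + 2)*(h + 2)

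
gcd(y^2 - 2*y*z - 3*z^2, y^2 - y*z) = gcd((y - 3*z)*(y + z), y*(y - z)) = 1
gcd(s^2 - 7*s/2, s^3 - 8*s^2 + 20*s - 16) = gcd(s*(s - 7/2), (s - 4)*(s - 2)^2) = 1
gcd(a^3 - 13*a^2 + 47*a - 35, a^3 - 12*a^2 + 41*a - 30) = a^2 - 6*a + 5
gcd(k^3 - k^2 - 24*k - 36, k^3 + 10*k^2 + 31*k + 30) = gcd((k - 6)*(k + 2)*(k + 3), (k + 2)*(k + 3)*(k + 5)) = k^2 + 5*k + 6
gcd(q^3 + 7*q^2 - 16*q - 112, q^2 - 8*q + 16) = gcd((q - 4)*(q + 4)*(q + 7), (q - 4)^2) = q - 4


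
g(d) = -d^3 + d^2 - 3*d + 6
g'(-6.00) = -123.00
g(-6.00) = 276.00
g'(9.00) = -228.00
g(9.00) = -669.00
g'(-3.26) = -41.40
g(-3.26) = 61.05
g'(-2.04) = -19.56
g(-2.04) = 24.77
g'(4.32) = -50.35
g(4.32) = -68.92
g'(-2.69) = -30.09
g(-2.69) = 40.77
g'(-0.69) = -5.81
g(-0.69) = 8.87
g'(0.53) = -2.78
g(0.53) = 4.54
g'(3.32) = -29.43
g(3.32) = -29.53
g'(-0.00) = -3.00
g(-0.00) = 6.00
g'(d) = -3*d^2 + 2*d - 3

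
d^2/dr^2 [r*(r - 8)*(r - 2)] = 6*r - 20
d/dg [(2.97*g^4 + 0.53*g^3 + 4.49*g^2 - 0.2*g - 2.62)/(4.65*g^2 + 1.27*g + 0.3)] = (27.621*g^5 + 13.7802*g^4 + 4.9102*g^3 + 7.1093*g^2 + 27.06*g + 3.2674)/(21.6225*g^4 + 11.811*g^3 + 4.4029*g^2 + 0.762*g + 0.09)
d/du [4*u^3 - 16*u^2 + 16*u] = 12*u^2 - 32*u + 16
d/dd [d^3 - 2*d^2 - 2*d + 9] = 3*d^2 - 4*d - 2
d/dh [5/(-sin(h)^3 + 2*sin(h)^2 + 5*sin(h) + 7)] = 5*(3*sin(h)^2 - 4*sin(h) - 5)*cos(h)/(sin(h)^3 - 2*sin(h)^2 - 5*sin(h) - 7)^2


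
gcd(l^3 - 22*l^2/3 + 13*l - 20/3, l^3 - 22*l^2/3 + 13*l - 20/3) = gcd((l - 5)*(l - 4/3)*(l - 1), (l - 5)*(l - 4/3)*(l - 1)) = l^3 - 22*l^2/3 + 13*l - 20/3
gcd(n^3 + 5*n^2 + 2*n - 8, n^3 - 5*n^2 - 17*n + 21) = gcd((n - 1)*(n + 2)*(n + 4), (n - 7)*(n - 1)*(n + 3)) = n - 1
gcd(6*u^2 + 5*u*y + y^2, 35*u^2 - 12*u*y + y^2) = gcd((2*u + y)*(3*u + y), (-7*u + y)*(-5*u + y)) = 1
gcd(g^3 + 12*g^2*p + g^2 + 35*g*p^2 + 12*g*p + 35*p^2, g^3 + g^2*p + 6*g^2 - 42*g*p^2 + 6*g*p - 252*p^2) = g + 7*p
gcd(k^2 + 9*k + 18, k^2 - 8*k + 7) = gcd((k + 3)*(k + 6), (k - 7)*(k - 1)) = 1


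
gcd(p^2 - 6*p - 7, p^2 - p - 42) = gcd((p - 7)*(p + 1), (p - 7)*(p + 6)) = p - 7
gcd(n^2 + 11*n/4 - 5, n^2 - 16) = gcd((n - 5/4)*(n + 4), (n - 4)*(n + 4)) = n + 4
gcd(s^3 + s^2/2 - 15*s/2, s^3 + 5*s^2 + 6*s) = s^2 + 3*s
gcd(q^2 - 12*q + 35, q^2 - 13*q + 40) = q - 5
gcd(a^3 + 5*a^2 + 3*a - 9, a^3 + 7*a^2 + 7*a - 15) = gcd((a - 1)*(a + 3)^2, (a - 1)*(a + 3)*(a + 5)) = a^2 + 2*a - 3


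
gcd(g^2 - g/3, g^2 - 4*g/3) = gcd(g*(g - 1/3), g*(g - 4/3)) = g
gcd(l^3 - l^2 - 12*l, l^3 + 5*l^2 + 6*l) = l^2 + 3*l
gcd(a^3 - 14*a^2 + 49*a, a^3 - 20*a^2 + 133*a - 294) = a^2 - 14*a + 49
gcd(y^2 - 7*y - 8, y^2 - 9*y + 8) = y - 8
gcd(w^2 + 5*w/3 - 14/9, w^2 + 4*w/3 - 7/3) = w + 7/3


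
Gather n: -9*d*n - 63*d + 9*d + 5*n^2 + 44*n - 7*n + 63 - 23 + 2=-54*d + 5*n^2 + n*(37 - 9*d) + 42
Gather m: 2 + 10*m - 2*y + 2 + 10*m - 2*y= 20*m - 4*y + 4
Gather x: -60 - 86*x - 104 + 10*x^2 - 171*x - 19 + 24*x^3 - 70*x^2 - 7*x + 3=24*x^3 - 60*x^2 - 264*x - 180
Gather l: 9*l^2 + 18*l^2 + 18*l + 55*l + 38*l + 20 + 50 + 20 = 27*l^2 + 111*l + 90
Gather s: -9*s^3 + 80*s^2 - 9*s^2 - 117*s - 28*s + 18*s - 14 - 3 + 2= -9*s^3 + 71*s^2 - 127*s - 15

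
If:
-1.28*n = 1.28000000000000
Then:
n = -1.00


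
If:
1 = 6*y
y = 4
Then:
No Solution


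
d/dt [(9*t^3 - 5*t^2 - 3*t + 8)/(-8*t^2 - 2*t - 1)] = (-72*t^4 - 36*t^3 - 41*t^2 + 138*t + 19)/(64*t^4 + 32*t^3 + 20*t^2 + 4*t + 1)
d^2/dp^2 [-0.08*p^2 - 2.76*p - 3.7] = -0.160000000000000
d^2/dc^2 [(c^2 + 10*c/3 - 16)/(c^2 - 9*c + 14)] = 2*(37*c^3 - 270*c^2 + 876*c - 1368)/(3*(c^6 - 27*c^5 + 285*c^4 - 1485*c^3 + 3990*c^2 - 5292*c + 2744))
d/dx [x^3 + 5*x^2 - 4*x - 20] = 3*x^2 + 10*x - 4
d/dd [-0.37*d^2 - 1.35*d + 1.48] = -0.74*d - 1.35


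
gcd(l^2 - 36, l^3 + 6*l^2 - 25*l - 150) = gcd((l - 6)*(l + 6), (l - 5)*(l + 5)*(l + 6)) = l + 6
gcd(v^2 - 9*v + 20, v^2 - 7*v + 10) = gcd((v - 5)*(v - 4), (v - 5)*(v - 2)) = v - 5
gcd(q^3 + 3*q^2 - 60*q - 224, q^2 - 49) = q + 7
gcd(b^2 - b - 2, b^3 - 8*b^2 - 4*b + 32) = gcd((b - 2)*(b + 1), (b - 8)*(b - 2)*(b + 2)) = b - 2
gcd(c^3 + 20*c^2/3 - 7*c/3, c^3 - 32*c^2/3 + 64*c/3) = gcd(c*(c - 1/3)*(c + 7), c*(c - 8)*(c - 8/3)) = c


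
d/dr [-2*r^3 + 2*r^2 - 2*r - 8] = -6*r^2 + 4*r - 2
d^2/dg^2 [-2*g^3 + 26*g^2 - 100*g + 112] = 52 - 12*g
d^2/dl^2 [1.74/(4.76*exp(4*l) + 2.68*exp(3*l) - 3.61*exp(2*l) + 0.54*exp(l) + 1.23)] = ((-132.5184*exp(3*l) - 41.9688*exp(2*l) + 25.1256*exp(l) - 0.9396)*(4.76*exp(4*l) + 2.68*exp(3*l) - 3.61*exp(2*l) + 0.54*exp(l) + 1.23) + 1.74*(19.04*exp(3*l) + 8.04*exp(2*l) - 7.22*exp(l) + 0.54)*(38.08*exp(3*l) + 16.08*exp(2*l) - 14.44*exp(l) + 1.08)*exp(l))*exp(l)/(4.76*exp(4*l) + 2.68*exp(3*l) - 3.61*exp(2*l) + 0.54*exp(l) + 1.23)^3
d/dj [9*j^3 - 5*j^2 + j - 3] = 27*j^2 - 10*j + 1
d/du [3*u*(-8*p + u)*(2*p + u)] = -48*p^2 - 36*p*u + 9*u^2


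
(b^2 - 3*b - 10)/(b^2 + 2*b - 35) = (b + 2)/(b + 7)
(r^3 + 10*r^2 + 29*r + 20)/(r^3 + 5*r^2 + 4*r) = (r + 5)/r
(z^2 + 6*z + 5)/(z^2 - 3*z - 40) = (z + 1)/(z - 8)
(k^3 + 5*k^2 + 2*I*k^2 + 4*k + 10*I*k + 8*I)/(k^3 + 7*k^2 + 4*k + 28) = (k^2 + 5*k + 4)/(k^2 + k*(7 - 2*I) - 14*I)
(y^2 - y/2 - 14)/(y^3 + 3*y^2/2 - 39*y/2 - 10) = (2*y + 7)/(2*y^2 + 11*y + 5)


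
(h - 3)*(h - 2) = h^2 - 5*h + 6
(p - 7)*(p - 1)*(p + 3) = p^3 - 5*p^2 - 17*p + 21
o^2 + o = o*(o + 1)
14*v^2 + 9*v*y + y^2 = (2*v + y)*(7*v + y)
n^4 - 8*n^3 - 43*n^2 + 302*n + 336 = (n - 8)*(n - 7)*(n + 1)*(n + 6)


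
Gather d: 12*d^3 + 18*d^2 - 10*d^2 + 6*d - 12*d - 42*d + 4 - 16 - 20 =12*d^3 + 8*d^2 - 48*d - 32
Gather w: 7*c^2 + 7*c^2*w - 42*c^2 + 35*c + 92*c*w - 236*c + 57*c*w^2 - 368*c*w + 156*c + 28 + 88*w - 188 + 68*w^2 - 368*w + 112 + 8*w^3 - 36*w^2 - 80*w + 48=-35*c^2 - 45*c + 8*w^3 + w^2*(57*c + 32) + w*(7*c^2 - 276*c - 360)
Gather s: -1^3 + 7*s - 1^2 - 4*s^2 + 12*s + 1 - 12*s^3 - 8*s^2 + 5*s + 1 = -12*s^3 - 12*s^2 + 24*s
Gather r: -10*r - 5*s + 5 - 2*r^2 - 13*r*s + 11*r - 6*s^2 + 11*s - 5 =-2*r^2 + r*(1 - 13*s) - 6*s^2 + 6*s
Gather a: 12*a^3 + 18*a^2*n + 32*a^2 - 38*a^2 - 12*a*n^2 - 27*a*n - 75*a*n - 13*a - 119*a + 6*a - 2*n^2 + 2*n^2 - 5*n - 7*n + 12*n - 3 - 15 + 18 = 12*a^3 + a^2*(18*n - 6) + a*(-12*n^2 - 102*n - 126)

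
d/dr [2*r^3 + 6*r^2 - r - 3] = 6*r^2 + 12*r - 1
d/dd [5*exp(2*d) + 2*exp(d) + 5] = (10*exp(d) + 2)*exp(d)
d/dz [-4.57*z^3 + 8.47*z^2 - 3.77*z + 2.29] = -13.71*z^2 + 16.94*z - 3.77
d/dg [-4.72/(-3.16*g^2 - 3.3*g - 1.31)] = (-29.8304*g - 15.576)/(3.16*g^2 + 3.3*g + 1.31)^2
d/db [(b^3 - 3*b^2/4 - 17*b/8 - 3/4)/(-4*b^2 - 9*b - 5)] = (-32*b^4 - 144*b^3 - 134*b^2 + 12*b + 31)/(8*(16*b^4 + 72*b^3 + 121*b^2 + 90*b + 25))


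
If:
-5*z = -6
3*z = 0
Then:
No Solution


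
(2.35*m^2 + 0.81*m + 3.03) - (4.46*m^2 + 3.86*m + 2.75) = -2.11*m^2 - 3.05*m + 0.28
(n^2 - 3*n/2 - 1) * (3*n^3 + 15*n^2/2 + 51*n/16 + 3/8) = 3*n^5 + 3*n^4 - 177*n^3/16 - 381*n^2/32 - 15*n/4 - 3/8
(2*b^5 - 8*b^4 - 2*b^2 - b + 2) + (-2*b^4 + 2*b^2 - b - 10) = 2*b^5 - 10*b^4 - 2*b - 8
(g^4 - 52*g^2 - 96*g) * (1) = g^4 - 52*g^2 - 96*g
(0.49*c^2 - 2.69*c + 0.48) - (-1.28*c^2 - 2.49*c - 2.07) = 1.77*c^2 - 0.2*c + 2.55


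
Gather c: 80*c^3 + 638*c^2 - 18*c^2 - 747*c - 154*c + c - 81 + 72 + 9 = 80*c^3 + 620*c^2 - 900*c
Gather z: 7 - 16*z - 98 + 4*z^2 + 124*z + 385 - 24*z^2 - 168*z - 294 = -20*z^2 - 60*z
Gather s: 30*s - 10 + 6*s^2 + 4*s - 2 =6*s^2 + 34*s - 12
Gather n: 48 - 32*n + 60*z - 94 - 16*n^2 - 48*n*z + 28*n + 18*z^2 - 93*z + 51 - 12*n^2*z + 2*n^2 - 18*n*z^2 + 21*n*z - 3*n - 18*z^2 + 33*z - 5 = n^2*(-12*z - 14) + n*(-18*z^2 - 27*z - 7)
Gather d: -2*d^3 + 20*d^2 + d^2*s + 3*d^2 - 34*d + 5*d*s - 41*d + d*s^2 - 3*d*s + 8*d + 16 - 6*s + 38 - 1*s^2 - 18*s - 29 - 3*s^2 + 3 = -2*d^3 + d^2*(s + 23) + d*(s^2 + 2*s - 67) - 4*s^2 - 24*s + 28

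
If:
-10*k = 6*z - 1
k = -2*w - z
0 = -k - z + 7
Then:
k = -41/4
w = -7/2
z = 69/4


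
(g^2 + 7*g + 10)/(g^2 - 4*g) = (g^2 + 7*g + 10)/(g*(g - 4))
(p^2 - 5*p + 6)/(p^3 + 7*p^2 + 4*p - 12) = (p^2 - 5*p + 6)/(p^3 + 7*p^2 + 4*p - 12)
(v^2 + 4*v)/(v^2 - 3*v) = (v + 4)/(v - 3)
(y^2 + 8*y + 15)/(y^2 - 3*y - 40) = (y + 3)/(y - 8)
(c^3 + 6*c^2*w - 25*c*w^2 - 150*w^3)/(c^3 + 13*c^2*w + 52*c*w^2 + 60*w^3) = (c - 5*w)/(c + 2*w)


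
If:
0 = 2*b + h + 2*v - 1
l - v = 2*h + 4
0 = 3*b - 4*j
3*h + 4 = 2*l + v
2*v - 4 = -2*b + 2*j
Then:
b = 28/9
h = -23/3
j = 7/3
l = -91/9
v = 11/9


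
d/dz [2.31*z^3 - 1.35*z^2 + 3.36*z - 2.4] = 6.93*z^2 - 2.7*z + 3.36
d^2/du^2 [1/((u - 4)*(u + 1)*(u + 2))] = 2*(6*u^4 - 8*u^3 - 27*u^2 + 54*u + 92)/(u^9 - 3*u^8 - 27*u^7 + 35*u^6 + 318*u^5 + 156*u^4 - 1288*u^3 - 2592*u^2 - 1920*u - 512)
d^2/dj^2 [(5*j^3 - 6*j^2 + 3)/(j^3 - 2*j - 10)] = 4*(-3*j^6 + 15*j^5 + 141*j^4 - 200*j^3 + 141*j^2 + 795*j - 294)/(j^9 - 6*j^7 - 30*j^6 + 12*j^5 + 120*j^4 + 292*j^3 - 120*j^2 - 600*j - 1000)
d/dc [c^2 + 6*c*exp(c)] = 6*c*exp(c) + 2*c + 6*exp(c)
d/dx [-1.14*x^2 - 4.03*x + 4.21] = -2.28*x - 4.03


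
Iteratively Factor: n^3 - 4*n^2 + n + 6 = (n - 2)*(n^2 - 2*n - 3) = (n - 3)*(n - 2)*(n + 1)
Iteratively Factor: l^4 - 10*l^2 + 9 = (l + 3)*(l^3 - 3*l^2 - l + 3) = (l + 1)*(l + 3)*(l^2 - 4*l + 3) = (l - 3)*(l + 1)*(l + 3)*(l - 1)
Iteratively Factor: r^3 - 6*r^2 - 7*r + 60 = (r + 3)*(r^2 - 9*r + 20) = (r - 4)*(r + 3)*(r - 5)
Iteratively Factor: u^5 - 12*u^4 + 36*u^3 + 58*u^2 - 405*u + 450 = (u - 5)*(u^4 - 7*u^3 + u^2 + 63*u - 90) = (u - 5)*(u - 3)*(u^3 - 4*u^2 - 11*u + 30) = (u - 5)^2*(u - 3)*(u^2 + u - 6) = (u - 5)^2*(u - 3)*(u + 3)*(u - 2)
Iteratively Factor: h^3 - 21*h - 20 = (h - 5)*(h^2 + 5*h + 4) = (h - 5)*(h + 1)*(h + 4)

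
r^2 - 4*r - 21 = (r - 7)*(r + 3)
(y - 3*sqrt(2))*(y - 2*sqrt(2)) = y^2 - 5*sqrt(2)*y + 12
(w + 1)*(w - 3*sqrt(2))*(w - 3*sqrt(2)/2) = w^3 - 9*sqrt(2)*w^2/2 + w^2 - 9*sqrt(2)*w/2 + 9*w + 9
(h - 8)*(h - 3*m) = h^2 - 3*h*m - 8*h + 24*m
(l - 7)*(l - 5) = l^2 - 12*l + 35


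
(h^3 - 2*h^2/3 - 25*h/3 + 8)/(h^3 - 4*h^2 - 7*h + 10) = (h^2 + h/3 - 8)/(h^2 - 3*h - 10)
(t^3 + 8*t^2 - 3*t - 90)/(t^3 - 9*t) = (t^2 + 11*t + 30)/(t*(t + 3))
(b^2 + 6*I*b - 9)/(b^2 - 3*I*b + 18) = (b + 3*I)/(b - 6*I)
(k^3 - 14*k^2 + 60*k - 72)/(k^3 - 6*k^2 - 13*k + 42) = (k^2 - 12*k + 36)/(k^2 - 4*k - 21)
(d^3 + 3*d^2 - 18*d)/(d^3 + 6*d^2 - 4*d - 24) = d*(d - 3)/(d^2 - 4)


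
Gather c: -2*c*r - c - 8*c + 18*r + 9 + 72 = c*(-2*r - 9) + 18*r + 81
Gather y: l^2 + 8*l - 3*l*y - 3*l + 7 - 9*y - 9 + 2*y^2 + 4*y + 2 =l^2 + 5*l + 2*y^2 + y*(-3*l - 5)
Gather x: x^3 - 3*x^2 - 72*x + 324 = x^3 - 3*x^2 - 72*x + 324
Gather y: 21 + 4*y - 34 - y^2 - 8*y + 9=-y^2 - 4*y - 4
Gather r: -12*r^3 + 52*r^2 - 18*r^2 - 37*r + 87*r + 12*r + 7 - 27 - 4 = -12*r^3 + 34*r^2 + 62*r - 24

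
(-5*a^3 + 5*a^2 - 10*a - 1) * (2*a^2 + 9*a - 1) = -10*a^5 - 35*a^4 + 30*a^3 - 97*a^2 + a + 1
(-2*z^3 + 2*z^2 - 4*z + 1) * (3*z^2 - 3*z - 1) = -6*z^5 + 12*z^4 - 16*z^3 + 13*z^2 + z - 1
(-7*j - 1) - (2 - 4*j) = -3*j - 3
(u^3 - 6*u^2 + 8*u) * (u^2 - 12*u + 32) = u^5 - 18*u^4 + 112*u^3 - 288*u^2 + 256*u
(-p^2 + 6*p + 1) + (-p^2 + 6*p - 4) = -2*p^2 + 12*p - 3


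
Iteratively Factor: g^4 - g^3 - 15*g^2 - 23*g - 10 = (g + 1)*(g^3 - 2*g^2 - 13*g - 10) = (g + 1)^2*(g^2 - 3*g - 10) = (g - 5)*(g + 1)^2*(g + 2)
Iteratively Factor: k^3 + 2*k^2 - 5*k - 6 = (k + 3)*(k^2 - k - 2) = (k + 1)*(k + 3)*(k - 2)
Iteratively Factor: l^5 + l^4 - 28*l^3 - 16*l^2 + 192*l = (l + 4)*(l^4 - 3*l^3 - 16*l^2 + 48*l) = (l + 4)^2*(l^3 - 7*l^2 + 12*l) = (l - 3)*(l + 4)^2*(l^2 - 4*l) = l*(l - 3)*(l + 4)^2*(l - 4)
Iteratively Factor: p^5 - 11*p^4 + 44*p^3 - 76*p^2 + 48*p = (p)*(p^4 - 11*p^3 + 44*p^2 - 76*p + 48) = p*(p - 2)*(p^3 - 9*p^2 + 26*p - 24) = p*(p - 3)*(p - 2)*(p^2 - 6*p + 8) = p*(p - 3)*(p - 2)^2*(p - 4)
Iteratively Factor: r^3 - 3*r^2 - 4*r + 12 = (r - 3)*(r^2 - 4) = (r - 3)*(r - 2)*(r + 2)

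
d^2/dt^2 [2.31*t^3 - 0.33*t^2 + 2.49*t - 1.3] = 13.86*t - 0.66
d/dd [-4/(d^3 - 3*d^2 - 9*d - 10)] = 12*(d^2 - 2*d - 3)/(-d^3 + 3*d^2 + 9*d + 10)^2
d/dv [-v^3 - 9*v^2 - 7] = 3*v*(-v - 6)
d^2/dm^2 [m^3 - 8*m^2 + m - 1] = 6*m - 16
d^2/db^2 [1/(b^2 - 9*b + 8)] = 2*(-b^2 + 9*b + (2*b - 9)^2 - 8)/(b^2 - 9*b + 8)^3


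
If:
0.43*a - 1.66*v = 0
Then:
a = 3.86046511627907*v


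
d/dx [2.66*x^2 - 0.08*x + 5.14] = 5.32*x - 0.08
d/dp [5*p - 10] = 5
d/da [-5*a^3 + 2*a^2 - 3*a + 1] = -15*a^2 + 4*a - 3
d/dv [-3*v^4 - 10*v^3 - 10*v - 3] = -12*v^3 - 30*v^2 - 10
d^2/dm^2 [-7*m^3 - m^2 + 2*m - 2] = -42*m - 2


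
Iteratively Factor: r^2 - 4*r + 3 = (r - 3)*(r - 1)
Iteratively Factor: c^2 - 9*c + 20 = (c - 4)*(c - 5)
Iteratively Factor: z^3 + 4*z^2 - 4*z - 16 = (z - 2)*(z^2 + 6*z + 8) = (z - 2)*(z + 4)*(z + 2)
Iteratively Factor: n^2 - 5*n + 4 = (n - 1)*(n - 4)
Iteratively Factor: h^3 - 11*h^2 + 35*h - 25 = (h - 1)*(h^2 - 10*h + 25) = (h - 5)*(h - 1)*(h - 5)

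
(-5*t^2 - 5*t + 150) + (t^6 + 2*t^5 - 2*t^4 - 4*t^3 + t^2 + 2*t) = t^6 + 2*t^5 - 2*t^4 - 4*t^3 - 4*t^2 - 3*t + 150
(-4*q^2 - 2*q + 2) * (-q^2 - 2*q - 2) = 4*q^4 + 10*q^3 + 10*q^2 - 4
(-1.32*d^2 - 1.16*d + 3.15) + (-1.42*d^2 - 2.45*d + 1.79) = -2.74*d^2 - 3.61*d + 4.94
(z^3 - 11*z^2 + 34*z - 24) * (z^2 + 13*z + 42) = z^5 + 2*z^4 - 67*z^3 - 44*z^2 + 1116*z - 1008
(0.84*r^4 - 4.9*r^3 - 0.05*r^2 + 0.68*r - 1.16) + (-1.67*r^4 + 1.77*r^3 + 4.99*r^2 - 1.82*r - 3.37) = -0.83*r^4 - 3.13*r^3 + 4.94*r^2 - 1.14*r - 4.53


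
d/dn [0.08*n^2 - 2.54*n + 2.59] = 0.16*n - 2.54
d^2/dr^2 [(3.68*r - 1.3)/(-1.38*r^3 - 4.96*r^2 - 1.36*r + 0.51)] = (-42.049152*r^5 - 121.424544*r^4 - 24.882688*r^3 + 175.451712*r^2 + 2.251752*r + 6.281024)/(2.628072*r^9 + 28.337472*r^8 + 109.620576*r^7 + 174.963772*r^6 + 87.086784*r^5 - 15.861408*r^4 - 17.049266*r^3 + 1.0404*r^2 + 1.061208*r - 0.132651)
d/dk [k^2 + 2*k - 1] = 2*k + 2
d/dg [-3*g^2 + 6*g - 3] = 6 - 6*g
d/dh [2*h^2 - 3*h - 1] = 4*h - 3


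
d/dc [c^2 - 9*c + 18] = 2*c - 9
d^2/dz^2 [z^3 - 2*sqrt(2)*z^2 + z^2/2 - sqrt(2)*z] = 6*z - 4*sqrt(2) + 1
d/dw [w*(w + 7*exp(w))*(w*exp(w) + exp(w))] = (w^3 + 14*w^2*exp(w) + 4*w^2 + 28*w*exp(w) + 2*w + 7*exp(w))*exp(w)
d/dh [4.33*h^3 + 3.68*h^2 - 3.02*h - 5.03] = 12.99*h^2 + 7.36*h - 3.02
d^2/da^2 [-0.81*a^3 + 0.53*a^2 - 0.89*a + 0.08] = 1.06 - 4.86*a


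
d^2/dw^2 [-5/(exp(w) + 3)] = 5*(3 - exp(w))*exp(w)/(exp(w) + 3)^3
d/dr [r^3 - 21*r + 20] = 3*r^2 - 21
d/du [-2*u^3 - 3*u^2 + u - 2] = -6*u^2 - 6*u + 1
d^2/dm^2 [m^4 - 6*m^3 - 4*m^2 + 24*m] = 12*m^2 - 36*m - 8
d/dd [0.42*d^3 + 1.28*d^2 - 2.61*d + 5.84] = 1.26*d^2 + 2.56*d - 2.61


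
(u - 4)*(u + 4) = u^2 - 16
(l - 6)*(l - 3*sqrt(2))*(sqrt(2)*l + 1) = sqrt(2)*l^3 - 6*sqrt(2)*l^2 - 5*l^2 - 3*sqrt(2)*l + 30*l + 18*sqrt(2)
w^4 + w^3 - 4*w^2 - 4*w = w*(w - 2)*(w + 1)*(w + 2)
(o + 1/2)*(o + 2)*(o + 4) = o^3 + 13*o^2/2 + 11*o + 4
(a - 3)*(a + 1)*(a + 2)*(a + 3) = a^4 + 3*a^3 - 7*a^2 - 27*a - 18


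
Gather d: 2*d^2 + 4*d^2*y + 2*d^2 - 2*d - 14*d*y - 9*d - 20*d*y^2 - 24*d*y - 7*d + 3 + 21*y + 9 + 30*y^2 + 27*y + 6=d^2*(4*y + 4) + d*(-20*y^2 - 38*y - 18) + 30*y^2 + 48*y + 18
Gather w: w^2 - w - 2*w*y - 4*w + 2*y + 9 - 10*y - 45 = w^2 + w*(-2*y - 5) - 8*y - 36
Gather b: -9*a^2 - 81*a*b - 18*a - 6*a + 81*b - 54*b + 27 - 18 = -9*a^2 - 24*a + b*(27 - 81*a) + 9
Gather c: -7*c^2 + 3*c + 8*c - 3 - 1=-7*c^2 + 11*c - 4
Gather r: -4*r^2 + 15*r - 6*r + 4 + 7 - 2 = -4*r^2 + 9*r + 9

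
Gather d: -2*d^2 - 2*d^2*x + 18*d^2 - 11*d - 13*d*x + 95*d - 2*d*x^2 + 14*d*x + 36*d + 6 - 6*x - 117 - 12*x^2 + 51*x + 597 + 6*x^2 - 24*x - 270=d^2*(16 - 2*x) + d*(-2*x^2 + x + 120) - 6*x^2 + 21*x + 216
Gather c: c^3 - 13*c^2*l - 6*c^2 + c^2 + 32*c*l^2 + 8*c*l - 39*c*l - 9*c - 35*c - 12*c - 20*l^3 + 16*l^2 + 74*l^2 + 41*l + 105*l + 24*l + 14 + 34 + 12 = c^3 + c^2*(-13*l - 5) + c*(32*l^2 - 31*l - 56) - 20*l^3 + 90*l^2 + 170*l + 60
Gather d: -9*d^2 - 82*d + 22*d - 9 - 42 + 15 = -9*d^2 - 60*d - 36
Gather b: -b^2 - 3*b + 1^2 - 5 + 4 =-b^2 - 3*b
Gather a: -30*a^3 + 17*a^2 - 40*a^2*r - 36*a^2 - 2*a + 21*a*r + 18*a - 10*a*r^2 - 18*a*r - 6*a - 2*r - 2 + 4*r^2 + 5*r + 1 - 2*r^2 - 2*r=-30*a^3 + a^2*(-40*r - 19) + a*(-10*r^2 + 3*r + 10) + 2*r^2 + r - 1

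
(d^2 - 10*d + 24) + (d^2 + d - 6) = 2*d^2 - 9*d + 18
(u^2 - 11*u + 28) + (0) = u^2 - 11*u + 28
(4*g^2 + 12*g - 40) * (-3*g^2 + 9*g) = -12*g^4 + 228*g^2 - 360*g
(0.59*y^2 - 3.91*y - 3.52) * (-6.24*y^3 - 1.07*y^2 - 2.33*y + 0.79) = -3.6816*y^5 + 23.7671*y^4 + 24.7738*y^3 + 13.3428*y^2 + 5.1127*y - 2.7808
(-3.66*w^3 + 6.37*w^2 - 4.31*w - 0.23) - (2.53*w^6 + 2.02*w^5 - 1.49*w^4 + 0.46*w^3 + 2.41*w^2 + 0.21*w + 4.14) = -2.53*w^6 - 2.02*w^5 + 1.49*w^4 - 4.12*w^3 + 3.96*w^2 - 4.52*w - 4.37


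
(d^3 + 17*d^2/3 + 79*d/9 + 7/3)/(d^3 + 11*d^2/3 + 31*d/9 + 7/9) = (d + 3)/(d + 1)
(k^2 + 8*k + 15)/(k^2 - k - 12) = (k + 5)/(k - 4)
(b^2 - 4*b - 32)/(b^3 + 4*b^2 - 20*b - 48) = (b^2 - 4*b - 32)/(b^3 + 4*b^2 - 20*b - 48)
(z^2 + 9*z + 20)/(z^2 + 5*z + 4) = (z + 5)/(z + 1)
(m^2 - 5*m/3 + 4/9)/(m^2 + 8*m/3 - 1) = (m - 4/3)/(m + 3)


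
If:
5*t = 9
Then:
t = 9/5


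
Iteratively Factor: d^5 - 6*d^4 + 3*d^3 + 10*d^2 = (d)*(d^4 - 6*d^3 + 3*d^2 + 10*d) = d*(d - 5)*(d^3 - d^2 - 2*d) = d^2*(d - 5)*(d^2 - d - 2) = d^2*(d - 5)*(d - 2)*(d + 1)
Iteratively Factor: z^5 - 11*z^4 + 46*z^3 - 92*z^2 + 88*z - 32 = (z - 2)*(z^4 - 9*z^3 + 28*z^2 - 36*z + 16) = (z - 2)*(z - 1)*(z^3 - 8*z^2 + 20*z - 16) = (z - 2)^2*(z - 1)*(z^2 - 6*z + 8) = (z - 4)*(z - 2)^2*(z - 1)*(z - 2)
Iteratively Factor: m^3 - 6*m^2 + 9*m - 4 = (m - 1)*(m^2 - 5*m + 4) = (m - 4)*(m - 1)*(m - 1)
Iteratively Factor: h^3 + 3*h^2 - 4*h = (h - 1)*(h^2 + 4*h) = h*(h - 1)*(h + 4)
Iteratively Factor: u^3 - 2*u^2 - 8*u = (u)*(u^2 - 2*u - 8) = u*(u + 2)*(u - 4)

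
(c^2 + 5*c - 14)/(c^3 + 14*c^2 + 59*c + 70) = (c - 2)/(c^2 + 7*c + 10)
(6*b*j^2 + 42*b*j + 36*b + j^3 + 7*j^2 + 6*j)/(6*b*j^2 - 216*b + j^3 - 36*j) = (j + 1)/(j - 6)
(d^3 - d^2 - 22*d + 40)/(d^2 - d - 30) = (d^2 - 6*d + 8)/(d - 6)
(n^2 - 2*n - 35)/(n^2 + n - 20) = (n - 7)/(n - 4)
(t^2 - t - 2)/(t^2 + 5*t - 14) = (t + 1)/(t + 7)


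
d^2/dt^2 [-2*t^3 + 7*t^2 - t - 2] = 14 - 12*t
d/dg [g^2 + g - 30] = 2*g + 1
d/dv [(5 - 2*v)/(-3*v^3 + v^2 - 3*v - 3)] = (6*v^3 - 2*v^2 + 6*v - (2*v - 5)*(9*v^2 - 2*v + 3) + 6)/(3*v^3 - v^2 + 3*v + 3)^2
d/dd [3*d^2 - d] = 6*d - 1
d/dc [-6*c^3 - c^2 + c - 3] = -18*c^2 - 2*c + 1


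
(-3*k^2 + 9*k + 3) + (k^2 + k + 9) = -2*k^2 + 10*k + 12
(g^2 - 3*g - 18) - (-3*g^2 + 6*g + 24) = 4*g^2 - 9*g - 42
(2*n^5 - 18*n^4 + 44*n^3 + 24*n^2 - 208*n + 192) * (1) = 2*n^5 - 18*n^4 + 44*n^3 + 24*n^2 - 208*n + 192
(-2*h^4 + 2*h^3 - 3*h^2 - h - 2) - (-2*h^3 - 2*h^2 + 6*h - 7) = -2*h^4 + 4*h^3 - h^2 - 7*h + 5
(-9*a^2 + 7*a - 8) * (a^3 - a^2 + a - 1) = -9*a^5 + 16*a^4 - 24*a^3 + 24*a^2 - 15*a + 8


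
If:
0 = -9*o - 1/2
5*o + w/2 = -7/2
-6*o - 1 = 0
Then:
No Solution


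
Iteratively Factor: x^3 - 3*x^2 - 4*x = (x + 1)*(x^2 - 4*x) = (x - 4)*(x + 1)*(x)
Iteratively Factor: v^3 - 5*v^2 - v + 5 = (v - 5)*(v^2 - 1) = (v - 5)*(v + 1)*(v - 1)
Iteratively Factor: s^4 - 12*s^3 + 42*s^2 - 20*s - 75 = (s - 5)*(s^3 - 7*s^2 + 7*s + 15) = (s - 5)*(s + 1)*(s^2 - 8*s + 15) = (s - 5)^2*(s + 1)*(s - 3)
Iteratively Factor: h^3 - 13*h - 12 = (h - 4)*(h^2 + 4*h + 3) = (h - 4)*(h + 3)*(h + 1)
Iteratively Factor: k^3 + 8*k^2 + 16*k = (k)*(k^2 + 8*k + 16) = k*(k + 4)*(k + 4)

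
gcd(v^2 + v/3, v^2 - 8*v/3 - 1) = v + 1/3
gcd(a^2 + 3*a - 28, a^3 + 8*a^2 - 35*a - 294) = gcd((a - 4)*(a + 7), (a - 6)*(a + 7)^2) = a + 7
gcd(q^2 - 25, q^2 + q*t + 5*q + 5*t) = q + 5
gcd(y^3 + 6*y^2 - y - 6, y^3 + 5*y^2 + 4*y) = y + 1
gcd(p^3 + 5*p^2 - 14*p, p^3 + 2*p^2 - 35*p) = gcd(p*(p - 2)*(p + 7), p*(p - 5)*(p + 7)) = p^2 + 7*p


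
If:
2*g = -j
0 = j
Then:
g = 0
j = 0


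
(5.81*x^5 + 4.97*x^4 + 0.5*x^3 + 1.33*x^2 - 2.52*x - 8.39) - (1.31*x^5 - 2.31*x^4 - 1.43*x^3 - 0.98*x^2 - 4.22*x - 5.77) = 4.5*x^5 + 7.28*x^4 + 1.93*x^3 + 2.31*x^2 + 1.7*x - 2.62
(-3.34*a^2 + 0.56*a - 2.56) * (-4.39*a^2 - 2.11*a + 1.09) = 14.6626*a^4 + 4.589*a^3 + 6.4162*a^2 + 6.012*a - 2.7904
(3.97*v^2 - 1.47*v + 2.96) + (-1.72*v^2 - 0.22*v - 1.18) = 2.25*v^2 - 1.69*v + 1.78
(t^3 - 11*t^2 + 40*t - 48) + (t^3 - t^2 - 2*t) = 2*t^3 - 12*t^2 + 38*t - 48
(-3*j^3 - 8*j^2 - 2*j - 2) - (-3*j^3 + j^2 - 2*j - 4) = 2 - 9*j^2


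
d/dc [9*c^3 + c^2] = c*(27*c + 2)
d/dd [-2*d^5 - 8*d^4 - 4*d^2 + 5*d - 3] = -10*d^4 - 32*d^3 - 8*d + 5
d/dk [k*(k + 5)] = 2*k + 5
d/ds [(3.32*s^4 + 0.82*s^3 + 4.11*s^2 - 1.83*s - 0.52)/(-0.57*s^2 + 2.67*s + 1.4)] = (-3.7848*s^5 + 26.1258*s^4 + 22.9708*s^3 + 13.3746*s^2 + 10.9152*s - 1.1736)/(0.3249*s^4 - 3.0438*s^3 + 5.5329*s^2 + 7.476*s + 1.96)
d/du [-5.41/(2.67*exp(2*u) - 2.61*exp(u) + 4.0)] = (28.8894*exp(u) - 14.1201)*exp(u)/(2.67*exp(2*u) - 2.61*exp(u) + 4.0)^2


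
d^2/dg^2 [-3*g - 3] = 0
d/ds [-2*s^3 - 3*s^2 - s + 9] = -6*s^2 - 6*s - 1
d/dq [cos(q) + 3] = -sin(q)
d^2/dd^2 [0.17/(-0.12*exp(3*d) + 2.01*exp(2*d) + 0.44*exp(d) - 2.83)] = (-0.17*(-0.72*exp(2*d) + 8.04*exp(d) + 0.88)*(-0.36*exp(2*d) + 4.02*exp(d) + 0.44)*exp(d) + (0.1836*exp(2*d) - 1.3668*exp(d) - 0.0748)*(0.12*exp(3*d) - 2.01*exp(2*d) - 0.44*exp(d) + 2.83))*exp(d)/(0.12*exp(3*d) - 2.01*exp(2*d) - 0.44*exp(d) + 2.83)^3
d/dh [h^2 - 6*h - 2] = 2*h - 6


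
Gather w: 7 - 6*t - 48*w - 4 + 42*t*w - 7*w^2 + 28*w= -6*t - 7*w^2 + w*(42*t - 20) + 3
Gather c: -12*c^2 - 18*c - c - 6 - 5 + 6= -12*c^2 - 19*c - 5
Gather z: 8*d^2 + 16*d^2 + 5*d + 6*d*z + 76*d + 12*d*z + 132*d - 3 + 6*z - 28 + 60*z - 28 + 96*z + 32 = 24*d^2 + 213*d + z*(18*d + 162) - 27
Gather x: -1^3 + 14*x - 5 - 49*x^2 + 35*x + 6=-49*x^2 + 49*x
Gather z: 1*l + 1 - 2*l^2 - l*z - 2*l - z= -2*l^2 - l + z*(-l - 1) + 1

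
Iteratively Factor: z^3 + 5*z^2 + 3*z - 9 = (z + 3)*(z^2 + 2*z - 3) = (z - 1)*(z + 3)*(z + 3)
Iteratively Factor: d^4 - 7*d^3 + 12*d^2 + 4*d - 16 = (d - 4)*(d^3 - 3*d^2 + 4) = (d - 4)*(d - 2)*(d^2 - d - 2) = (d - 4)*(d - 2)^2*(d + 1)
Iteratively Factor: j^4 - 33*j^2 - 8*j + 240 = (j + 4)*(j^3 - 4*j^2 - 17*j + 60) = (j - 5)*(j + 4)*(j^2 + j - 12) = (j - 5)*(j - 3)*(j + 4)*(j + 4)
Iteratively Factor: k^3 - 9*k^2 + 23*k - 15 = (k - 3)*(k^2 - 6*k + 5) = (k - 3)*(k - 1)*(k - 5)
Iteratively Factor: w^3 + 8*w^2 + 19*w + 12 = (w + 3)*(w^2 + 5*w + 4) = (w + 3)*(w + 4)*(w + 1)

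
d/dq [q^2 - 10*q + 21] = 2*q - 10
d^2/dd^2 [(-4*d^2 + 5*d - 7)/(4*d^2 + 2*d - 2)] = 4*(7*d^3 - 27*d^2 - 3*d - 5)/(8*d^6 + 12*d^5 - 6*d^4 - 11*d^3 + 3*d^2 + 3*d - 1)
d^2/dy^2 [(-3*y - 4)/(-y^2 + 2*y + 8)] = 2*((2 - 9*y)*(-y^2 + 2*y + 8) - 4*(y - 1)^2*(3*y + 4))/(-y^2 + 2*y + 8)^3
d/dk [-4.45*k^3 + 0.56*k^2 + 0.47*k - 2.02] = -13.35*k^2 + 1.12*k + 0.47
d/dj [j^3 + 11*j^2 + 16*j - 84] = 3*j^2 + 22*j + 16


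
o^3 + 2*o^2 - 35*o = o*(o - 5)*(o + 7)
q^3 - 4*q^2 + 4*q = q*(q - 2)^2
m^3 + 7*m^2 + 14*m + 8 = (m + 1)*(m + 2)*(m + 4)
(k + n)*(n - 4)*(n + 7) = k*n^2 + 3*k*n - 28*k + n^3 + 3*n^2 - 28*n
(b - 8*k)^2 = b^2 - 16*b*k + 64*k^2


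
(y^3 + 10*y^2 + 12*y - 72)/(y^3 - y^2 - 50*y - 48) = (y^2 + 4*y - 12)/(y^2 - 7*y - 8)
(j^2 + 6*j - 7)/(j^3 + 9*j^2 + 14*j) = (j - 1)/(j*(j + 2))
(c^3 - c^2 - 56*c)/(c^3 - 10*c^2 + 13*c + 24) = c*(c + 7)/(c^2 - 2*c - 3)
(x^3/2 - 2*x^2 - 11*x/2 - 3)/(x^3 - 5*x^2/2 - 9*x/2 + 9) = (x^3 - 4*x^2 - 11*x - 6)/(2*x^3 - 5*x^2 - 9*x + 18)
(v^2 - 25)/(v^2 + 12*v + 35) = (v - 5)/(v + 7)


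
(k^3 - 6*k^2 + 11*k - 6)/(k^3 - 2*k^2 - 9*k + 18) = (k - 1)/(k + 3)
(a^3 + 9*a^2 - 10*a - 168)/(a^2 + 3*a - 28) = a + 6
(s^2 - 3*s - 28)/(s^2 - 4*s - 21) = (s + 4)/(s + 3)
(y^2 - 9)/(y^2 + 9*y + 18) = (y - 3)/(y + 6)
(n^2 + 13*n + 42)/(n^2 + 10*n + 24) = (n + 7)/(n + 4)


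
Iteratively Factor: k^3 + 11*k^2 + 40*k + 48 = (k + 4)*(k^2 + 7*k + 12) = (k + 4)^2*(k + 3)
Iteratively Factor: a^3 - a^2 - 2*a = (a - 2)*(a^2 + a) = (a - 2)*(a + 1)*(a)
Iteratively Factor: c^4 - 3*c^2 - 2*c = (c - 2)*(c^3 + 2*c^2 + c) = c*(c - 2)*(c^2 + 2*c + 1) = c*(c - 2)*(c + 1)*(c + 1)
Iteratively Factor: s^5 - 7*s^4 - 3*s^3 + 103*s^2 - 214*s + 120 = (s + 4)*(s^4 - 11*s^3 + 41*s^2 - 61*s + 30) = (s - 1)*(s + 4)*(s^3 - 10*s^2 + 31*s - 30) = (s - 5)*(s - 1)*(s + 4)*(s^2 - 5*s + 6) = (s - 5)*(s - 3)*(s - 1)*(s + 4)*(s - 2)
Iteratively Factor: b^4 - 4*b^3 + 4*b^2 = (b - 2)*(b^3 - 2*b^2) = (b - 2)^2*(b^2) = b*(b - 2)^2*(b)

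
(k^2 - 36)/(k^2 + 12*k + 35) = (k^2 - 36)/(k^2 + 12*k + 35)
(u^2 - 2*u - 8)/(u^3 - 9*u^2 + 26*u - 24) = (u + 2)/(u^2 - 5*u + 6)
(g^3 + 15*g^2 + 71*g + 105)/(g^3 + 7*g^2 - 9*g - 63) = (g + 5)/(g - 3)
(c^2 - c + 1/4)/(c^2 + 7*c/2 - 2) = (c - 1/2)/(c + 4)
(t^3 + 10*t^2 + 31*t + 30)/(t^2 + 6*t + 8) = (t^2 + 8*t + 15)/(t + 4)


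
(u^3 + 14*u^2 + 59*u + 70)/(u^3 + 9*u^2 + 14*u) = (u + 5)/u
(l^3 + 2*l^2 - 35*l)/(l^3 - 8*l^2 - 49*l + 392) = l*(l - 5)/(l^2 - 15*l + 56)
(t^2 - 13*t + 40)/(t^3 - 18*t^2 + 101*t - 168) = (t - 5)/(t^2 - 10*t + 21)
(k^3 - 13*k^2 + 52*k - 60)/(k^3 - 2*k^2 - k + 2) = (k^2 - 11*k + 30)/(k^2 - 1)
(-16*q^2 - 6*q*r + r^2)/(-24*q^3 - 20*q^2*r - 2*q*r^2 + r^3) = (8*q - r)/(12*q^2 + 4*q*r - r^2)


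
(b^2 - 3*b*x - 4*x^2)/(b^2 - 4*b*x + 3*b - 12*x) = (b + x)/(b + 3)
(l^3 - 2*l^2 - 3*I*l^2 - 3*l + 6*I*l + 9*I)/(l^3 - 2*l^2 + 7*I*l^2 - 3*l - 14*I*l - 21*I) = (l - 3*I)/(l + 7*I)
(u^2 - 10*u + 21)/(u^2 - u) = (u^2 - 10*u + 21)/(u*(u - 1))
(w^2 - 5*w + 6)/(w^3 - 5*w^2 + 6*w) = 1/w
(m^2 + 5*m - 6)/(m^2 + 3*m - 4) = (m + 6)/(m + 4)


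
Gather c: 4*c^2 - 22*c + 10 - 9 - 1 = 4*c^2 - 22*c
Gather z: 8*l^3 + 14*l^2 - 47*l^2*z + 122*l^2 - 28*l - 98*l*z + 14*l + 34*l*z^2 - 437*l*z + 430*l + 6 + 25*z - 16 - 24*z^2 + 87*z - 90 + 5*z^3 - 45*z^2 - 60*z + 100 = 8*l^3 + 136*l^2 + 416*l + 5*z^3 + z^2*(34*l - 69) + z*(-47*l^2 - 535*l + 52)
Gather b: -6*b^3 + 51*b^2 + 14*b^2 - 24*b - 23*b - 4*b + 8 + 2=-6*b^3 + 65*b^2 - 51*b + 10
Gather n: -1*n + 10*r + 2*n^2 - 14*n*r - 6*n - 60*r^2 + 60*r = 2*n^2 + n*(-14*r - 7) - 60*r^2 + 70*r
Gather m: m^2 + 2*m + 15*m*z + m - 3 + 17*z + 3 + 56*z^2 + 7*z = m^2 + m*(15*z + 3) + 56*z^2 + 24*z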